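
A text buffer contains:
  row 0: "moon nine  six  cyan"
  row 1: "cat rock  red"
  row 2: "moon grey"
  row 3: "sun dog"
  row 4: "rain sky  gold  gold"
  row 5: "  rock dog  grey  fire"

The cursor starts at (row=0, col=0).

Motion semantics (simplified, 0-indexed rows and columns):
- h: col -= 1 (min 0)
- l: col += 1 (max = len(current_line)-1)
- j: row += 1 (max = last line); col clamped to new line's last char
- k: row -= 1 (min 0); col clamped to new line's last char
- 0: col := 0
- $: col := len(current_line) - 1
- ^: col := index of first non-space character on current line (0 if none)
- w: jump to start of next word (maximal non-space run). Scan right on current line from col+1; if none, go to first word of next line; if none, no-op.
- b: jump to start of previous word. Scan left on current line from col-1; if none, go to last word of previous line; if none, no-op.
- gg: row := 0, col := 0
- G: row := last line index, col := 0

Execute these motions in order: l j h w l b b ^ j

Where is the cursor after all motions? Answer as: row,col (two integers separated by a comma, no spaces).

Answer: 2,0

Derivation:
After 1 (l): row=0 col=1 char='o'
After 2 (j): row=1 col=1 char='a'
After 3 (h): row=1 col=0 char='c'
After 4 (w): row=1 col=4 char='r'
After 5 (l): row=1 col=5 char='o'
After 6 (b): row=1 col=4 char='r'
After 7 (b): row=1 col=0 char='c'
After 8 (^): row=1 col=0 char='c'
After 9 (j): row=2 col=0 char='m'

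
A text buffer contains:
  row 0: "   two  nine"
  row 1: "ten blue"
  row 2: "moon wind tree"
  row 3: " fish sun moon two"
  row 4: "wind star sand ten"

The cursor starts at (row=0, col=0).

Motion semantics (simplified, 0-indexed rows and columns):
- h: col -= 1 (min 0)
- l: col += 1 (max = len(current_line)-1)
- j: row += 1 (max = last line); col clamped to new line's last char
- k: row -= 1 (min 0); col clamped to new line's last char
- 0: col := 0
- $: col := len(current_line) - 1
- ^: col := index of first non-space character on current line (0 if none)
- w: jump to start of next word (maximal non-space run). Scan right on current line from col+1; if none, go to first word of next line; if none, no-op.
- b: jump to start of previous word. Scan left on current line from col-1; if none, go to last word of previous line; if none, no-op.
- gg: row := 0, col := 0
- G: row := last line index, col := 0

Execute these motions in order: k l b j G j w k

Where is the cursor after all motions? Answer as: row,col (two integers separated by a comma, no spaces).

Answer: 3,5

Derivation:
After 1 (k): row=0 col=0 char='_'
After 2 (l): row=0 col=1 char='_'
After 3 (b): row=0 col=1 char='_'
After 4 (j): row=1 col=1 char='e'
After 5 (G): row=4 col=0 char='w'
After 6 (j): row=4 col=0 char='w'
After 7 (w): row=4 col=5 char='s'
After 8 (k): row=3 col=5 char='_'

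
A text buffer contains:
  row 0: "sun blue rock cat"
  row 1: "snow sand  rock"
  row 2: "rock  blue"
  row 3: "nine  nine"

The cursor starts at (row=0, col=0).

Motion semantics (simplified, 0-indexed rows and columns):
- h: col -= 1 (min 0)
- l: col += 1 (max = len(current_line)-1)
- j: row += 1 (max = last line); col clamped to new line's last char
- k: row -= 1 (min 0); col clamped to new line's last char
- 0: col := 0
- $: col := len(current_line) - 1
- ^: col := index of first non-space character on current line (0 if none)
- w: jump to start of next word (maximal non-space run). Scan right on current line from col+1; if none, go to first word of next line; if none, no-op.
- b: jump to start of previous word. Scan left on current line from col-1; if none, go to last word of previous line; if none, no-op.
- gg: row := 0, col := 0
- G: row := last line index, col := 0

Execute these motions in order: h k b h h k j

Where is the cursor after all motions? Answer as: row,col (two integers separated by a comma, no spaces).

Answer: 1,0

Derivation:
After 1 (h): row=0 col=0 char='s'
After 2 (k): row=0 col=0 char='s'
After 3 (b): row=0 col=0 char='s'
After 4 (h): row=0 col=0 char='s'
After 5 (h): row=0 col=0 char='s'
After 6 (k): row=0 col=0 char='s'
After 7 (j): row=1 col=0 char='s'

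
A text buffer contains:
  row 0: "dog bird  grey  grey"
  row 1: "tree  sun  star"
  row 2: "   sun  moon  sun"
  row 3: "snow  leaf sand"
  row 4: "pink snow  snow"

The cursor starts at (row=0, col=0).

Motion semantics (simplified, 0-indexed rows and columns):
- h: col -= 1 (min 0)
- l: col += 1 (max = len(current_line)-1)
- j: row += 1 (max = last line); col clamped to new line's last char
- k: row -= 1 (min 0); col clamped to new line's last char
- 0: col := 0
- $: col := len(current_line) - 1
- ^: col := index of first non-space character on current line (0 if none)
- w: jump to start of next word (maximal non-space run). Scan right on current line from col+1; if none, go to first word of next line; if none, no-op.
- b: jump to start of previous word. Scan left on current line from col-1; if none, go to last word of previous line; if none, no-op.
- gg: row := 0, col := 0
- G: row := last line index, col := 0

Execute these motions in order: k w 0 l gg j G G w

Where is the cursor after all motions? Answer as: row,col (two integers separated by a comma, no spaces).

Answer: 4,5

Derivation:
After 1 (k): row=0 col=0 char='d'
After 2 (w): row=0 col=4 char='b'
After 3 (0): row=0 col=0 char='d'
After 4 (l): row=0 col=1 char='o'
After 5 (gg): row=0 col=0 char='d'
After 6 (j): row=1 col=0 char='t'
After 7 (G): row=4 col=0 char='p'
After 8 (G): row=4 col=0 char='p'
After 9 (w): row=4 col=5 char='s'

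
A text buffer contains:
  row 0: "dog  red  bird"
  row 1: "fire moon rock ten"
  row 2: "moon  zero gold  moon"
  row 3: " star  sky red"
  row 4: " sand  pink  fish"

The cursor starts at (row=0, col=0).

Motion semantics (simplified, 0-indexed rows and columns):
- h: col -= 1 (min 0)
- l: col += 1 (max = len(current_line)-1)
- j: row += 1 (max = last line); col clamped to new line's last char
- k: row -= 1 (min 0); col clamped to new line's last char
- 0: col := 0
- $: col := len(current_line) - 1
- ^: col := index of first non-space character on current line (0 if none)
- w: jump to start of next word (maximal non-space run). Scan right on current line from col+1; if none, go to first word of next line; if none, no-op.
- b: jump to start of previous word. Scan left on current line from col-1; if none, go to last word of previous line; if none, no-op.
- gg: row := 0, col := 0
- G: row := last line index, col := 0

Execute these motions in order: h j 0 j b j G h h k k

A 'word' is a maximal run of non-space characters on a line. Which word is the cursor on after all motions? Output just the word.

After 1 (h): row=0 col=0 char='d'
After 2 (j): row=1 col=0 char='f'
After 3 (0): row=1 col=0 char='f'
After 4 (j): row=2 col=0 char='m'
After 5 (b): row=1 col=15 char='t'
After 6 (j): row=2 col=15 char='_'
After 7 (G): row=4 col=0 char='_'
After 8 (h): row=4 col=0 char='_'
After 9 (h): row=4 col=0 char='_'
After 10 (k): row=3 col=0 char='_'
After 11 (k): row=2 col=0 char='m'

Answer: moon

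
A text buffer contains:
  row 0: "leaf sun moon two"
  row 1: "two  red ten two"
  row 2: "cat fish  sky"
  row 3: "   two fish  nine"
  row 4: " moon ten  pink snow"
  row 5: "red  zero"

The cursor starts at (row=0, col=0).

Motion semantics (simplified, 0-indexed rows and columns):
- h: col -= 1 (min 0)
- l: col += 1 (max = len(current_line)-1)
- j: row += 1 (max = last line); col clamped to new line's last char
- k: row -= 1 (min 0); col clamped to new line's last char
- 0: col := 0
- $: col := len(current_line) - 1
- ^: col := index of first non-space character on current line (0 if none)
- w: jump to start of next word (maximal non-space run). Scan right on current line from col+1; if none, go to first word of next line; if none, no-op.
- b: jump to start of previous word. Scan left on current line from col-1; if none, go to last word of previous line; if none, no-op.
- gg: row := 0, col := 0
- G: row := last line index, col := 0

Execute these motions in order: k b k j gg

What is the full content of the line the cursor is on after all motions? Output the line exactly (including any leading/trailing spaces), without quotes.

Answer: leaf sun moon two

Derivation:
After 1 (k): row=0 col=0 char='l'
After 2 (b): row=0 col=0 char='l'
After 3 (k): row=0 col=0 char='l'
After 4 (j): row=1 col=0 char='t'
After 5 (gg): row=0 col=0 char='l'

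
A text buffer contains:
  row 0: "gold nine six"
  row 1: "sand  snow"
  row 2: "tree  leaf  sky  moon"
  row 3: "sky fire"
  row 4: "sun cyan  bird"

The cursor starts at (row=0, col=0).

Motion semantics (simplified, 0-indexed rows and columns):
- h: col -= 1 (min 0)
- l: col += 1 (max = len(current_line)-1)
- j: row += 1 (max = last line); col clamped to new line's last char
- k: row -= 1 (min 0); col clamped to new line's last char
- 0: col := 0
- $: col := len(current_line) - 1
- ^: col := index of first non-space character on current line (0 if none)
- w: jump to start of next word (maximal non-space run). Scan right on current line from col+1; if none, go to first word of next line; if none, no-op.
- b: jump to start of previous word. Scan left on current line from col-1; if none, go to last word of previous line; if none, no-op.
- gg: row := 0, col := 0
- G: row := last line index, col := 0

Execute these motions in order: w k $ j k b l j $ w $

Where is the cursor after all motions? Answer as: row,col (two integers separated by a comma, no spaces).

Answer: 2,20

Derivation:
After 1 (w): row=0 col=5 char='n'
After 2 (k): row=0 col=5 char='n'
After 3 ($): row=0 col=12 char='x'
After 4 (j): row=1 col=9 char='w'
After 5 (k): row=0 col=9 char='_'
After 6 (b): row=0 col=5 char='n'
After 7 (l): row=0 col=6 char='i'
After 8 (j): row=1 col=6 char='s'
After 9 ($): row=1 col=9 char='w'
After 10 (w): row=2 col=0 char='t'
After 11 ($): row=2 col=20 char='n'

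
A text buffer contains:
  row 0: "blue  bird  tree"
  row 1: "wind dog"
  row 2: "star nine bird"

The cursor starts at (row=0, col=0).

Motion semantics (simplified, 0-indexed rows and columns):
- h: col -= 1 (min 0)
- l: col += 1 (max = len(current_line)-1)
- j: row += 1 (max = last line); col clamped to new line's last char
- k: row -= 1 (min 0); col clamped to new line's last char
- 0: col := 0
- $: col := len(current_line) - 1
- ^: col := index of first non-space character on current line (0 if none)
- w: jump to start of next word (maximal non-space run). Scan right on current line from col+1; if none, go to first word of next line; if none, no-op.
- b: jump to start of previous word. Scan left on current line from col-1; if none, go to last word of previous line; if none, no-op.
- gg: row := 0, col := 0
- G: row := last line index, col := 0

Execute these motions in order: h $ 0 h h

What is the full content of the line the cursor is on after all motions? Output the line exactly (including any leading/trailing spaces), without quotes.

Answer: blue  bird  tree

Derivation:
After 1 (h): row=0 col=0 char='b'
After 2 ($): row=0 col=15 char='e'
After 3 (0): row=0 col=0 char='b'
After 4 (h): row=0 col=0 char='b'
After 5 (h): row=0 col=0 char='b'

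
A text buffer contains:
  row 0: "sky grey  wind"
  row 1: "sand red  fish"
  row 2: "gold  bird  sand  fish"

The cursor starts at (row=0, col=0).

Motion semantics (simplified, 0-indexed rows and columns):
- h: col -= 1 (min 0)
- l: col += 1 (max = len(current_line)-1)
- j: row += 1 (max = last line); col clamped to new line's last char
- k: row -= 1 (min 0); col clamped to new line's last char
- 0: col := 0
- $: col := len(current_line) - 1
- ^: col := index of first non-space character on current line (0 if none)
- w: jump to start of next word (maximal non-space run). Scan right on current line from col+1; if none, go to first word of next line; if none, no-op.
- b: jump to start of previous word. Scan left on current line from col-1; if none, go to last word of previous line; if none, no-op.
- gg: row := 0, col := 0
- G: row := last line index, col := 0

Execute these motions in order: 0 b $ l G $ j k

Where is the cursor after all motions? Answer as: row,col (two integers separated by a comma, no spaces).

Answer: 1,13

Derivation:
After 1 (0): row=0 col=0 char='s'
After 2 (b): row=0 col=0 char='s'
After 3 ($): row=0 col=13 char='d'
After 4 (l): row=0 col=13 char='d'
After 5 (G): row=2 col=0 char='g'
After 6 ($): row=2 col=21 char='h'
After 7 (j): row=2 col=21 char='h'
After 8 (k): row=1 col=13 char='h'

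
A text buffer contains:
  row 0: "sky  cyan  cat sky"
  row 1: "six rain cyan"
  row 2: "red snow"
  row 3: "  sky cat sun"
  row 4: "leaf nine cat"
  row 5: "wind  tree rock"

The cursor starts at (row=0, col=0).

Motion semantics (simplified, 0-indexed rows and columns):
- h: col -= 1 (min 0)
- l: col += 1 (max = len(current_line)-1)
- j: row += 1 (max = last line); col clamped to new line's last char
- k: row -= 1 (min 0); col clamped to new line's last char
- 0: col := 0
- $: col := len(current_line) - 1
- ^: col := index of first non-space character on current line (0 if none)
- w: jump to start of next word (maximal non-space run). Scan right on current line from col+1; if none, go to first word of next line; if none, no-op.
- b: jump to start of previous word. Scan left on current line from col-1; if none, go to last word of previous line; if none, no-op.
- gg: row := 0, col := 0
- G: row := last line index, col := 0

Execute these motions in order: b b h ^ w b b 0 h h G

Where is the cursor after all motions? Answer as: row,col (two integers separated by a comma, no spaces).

Answer: 5,0

Derivation:
After 1 (b): row=0 col=0 char='s'
After 2 (b): row=0 col=0 char='s'
After 3 (h): row=0 col=0 char='s'
After 4 (^): row=0 col=0 char='s'
After 5 (w): row=0 col=5 char='c'
After 6 (b): row=0 col=0 char='s'
After 7 (b): row=0 col=0 char='s'
After 8 (0): row=0 col=0 char='s'
After 9 (h): row=0 col=0 char='s'
After 10 (h): row=0 col=0 char='s'
After 11 (G): row=5 col=0 char='w'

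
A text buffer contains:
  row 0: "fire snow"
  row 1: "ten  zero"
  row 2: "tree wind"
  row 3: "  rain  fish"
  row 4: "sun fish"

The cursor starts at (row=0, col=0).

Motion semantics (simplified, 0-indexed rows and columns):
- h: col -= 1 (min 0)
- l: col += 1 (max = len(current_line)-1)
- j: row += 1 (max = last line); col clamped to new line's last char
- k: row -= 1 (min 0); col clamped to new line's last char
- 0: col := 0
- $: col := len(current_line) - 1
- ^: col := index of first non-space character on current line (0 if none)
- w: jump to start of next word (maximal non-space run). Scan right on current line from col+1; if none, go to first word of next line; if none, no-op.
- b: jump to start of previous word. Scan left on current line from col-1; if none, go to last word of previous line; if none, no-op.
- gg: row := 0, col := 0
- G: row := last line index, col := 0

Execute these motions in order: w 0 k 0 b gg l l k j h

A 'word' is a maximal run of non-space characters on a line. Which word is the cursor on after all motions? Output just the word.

After 1 (w): row=0 col=5 char='s'
After 2 (0): row=0 col=0 char='f'
After 3 (k): row=0 col=0 char='f'
After 4 (0): row=0 col=0 char='f'
After 5 (b): row=0 col=0 char='f'
After 6 (gg): row=0 col=0 char='f'
After 7 (l): row=0 col=1 char='i'
After 8 (l): row=0 col=2 char='r'
After 9 (k): row=0 col=2 char='r'
After 10 (j): row=1 col=2 char='n'
After 11 (h): row=1 col=1 char='e'

Answer: ten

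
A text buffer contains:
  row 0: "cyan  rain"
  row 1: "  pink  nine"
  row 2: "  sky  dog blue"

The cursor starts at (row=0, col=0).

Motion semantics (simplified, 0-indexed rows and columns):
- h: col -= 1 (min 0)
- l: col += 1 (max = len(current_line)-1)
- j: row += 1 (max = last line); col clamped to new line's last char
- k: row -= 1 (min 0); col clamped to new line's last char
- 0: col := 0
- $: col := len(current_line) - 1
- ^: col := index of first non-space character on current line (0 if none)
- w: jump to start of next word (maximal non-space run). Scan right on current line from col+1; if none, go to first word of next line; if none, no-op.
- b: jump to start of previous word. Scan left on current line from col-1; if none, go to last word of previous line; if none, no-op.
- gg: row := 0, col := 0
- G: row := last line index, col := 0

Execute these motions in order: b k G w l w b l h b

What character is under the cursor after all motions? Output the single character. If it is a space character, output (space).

Answer: n

Derivation:
After 1 (b): row=0 col=0 char='c'
After 2 (k): row=0 col=0 char='c'
After 3 (G): row=2 col=0 char='_'
After 4 (w): row=2 col=2 char='s'
After 5 (l): row=2 col=3 char='k'
After 6 (w): row=2 col=7 char='d'
After 7 (b): row=2 col=2 char='s'
After 8 (l): row=2 col=3 char='k'
After 9 (h): row=2 col=2 char='s'
After 10 (b): row=1 col=8 char='n'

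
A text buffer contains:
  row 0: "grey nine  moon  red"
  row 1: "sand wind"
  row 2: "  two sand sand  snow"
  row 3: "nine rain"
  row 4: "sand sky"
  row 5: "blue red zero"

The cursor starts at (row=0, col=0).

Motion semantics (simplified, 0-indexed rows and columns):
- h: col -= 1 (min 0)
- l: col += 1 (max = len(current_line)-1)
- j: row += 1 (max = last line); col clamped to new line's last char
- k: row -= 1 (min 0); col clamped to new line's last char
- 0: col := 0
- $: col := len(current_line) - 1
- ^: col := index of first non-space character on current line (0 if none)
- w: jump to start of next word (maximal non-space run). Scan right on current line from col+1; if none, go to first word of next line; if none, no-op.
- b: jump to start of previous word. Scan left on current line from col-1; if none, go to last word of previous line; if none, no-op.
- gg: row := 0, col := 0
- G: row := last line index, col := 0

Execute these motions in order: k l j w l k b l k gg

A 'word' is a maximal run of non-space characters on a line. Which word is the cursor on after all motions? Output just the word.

Answer: grey

Derivation:
After 1 (k): row=0 col=0 char='g'
After 2 (l): row=0 col=1 char='r'
After 3 (j): row=1 col=1 char='a'
After 4 (w): row=1 col=5 char='w'
After 5 (l): row=1 col=6 char='i'
After 6 (k): row=0 col=6 char='i'
After 7 (b): row=0 col=5 char='n'
After 8 (l): row=0 col=6 char='i'
After 9 (k): row=0 col=6 char='i'
After 10 (gg): row=0 col=0 char='g'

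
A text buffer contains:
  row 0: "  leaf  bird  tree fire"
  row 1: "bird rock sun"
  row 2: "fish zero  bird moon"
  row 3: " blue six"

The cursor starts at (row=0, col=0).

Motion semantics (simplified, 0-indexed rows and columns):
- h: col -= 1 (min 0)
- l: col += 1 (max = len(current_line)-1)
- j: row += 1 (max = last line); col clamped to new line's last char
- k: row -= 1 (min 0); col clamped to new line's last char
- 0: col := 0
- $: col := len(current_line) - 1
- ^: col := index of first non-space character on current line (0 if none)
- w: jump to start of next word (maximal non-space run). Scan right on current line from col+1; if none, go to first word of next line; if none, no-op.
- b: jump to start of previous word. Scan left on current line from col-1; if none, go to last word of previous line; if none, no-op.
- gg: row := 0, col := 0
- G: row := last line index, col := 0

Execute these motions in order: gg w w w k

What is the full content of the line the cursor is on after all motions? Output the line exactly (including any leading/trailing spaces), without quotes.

After 1 (gg): row=0 col=0 char='_'
After 2 (w): row=0 col=2 char='l'
After 3 (w): row=0 col=8 char='b'
After 4 (w): row=0 col=14 char='t'
After 5 (k): row=0 col=14 char='t'

Answer:   leaf  bird  tree fire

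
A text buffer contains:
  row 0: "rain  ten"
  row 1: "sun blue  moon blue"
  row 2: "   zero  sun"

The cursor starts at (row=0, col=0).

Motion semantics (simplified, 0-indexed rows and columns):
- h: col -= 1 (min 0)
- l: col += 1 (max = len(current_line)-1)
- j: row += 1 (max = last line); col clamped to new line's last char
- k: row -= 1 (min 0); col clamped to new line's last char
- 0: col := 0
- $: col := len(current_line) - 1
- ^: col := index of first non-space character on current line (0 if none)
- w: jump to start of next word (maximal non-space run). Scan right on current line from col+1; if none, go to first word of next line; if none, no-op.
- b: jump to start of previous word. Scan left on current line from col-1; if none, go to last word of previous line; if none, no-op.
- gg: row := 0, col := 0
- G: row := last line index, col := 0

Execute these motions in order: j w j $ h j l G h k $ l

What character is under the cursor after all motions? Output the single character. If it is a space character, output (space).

Answer: e

Derivation:
After 1 (j): row=1 col=0 char='s'
After 2 (w): row=1 col=4 char='b'
After 3 (j): row=2 col=4 char='e'
After 4 ($): row=2 col=11 char='n'
After 5 (h): row=2 col=10 char='u'
After 6 (j): row=2 col=10 char='u'
After 7 (l): row=2 col=11 char='n'
After 8 (G): row=2 col=0 char='_'
After 9 (h): row=2 col=0 char='_'
After 10 (k): row=1 col=0 char='s'
After 11 ($): row=1 col=18 char='e'
After 12 (l): row=1 col=18 char='e'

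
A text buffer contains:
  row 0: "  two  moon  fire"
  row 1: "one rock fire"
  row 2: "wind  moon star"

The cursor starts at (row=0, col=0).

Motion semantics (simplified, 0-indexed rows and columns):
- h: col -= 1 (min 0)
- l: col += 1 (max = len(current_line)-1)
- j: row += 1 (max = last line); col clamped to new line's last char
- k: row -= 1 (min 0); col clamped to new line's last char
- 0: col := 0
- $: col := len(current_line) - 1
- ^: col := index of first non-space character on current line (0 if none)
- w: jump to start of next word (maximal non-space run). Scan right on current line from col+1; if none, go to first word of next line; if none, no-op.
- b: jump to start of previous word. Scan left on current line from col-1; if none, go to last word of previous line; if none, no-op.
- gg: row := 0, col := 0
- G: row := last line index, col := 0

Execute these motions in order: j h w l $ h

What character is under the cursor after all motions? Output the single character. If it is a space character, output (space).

After 1 (j): row=1 col=0 char='o'
After 2 (h): row=1 col=0 char='o'
After 3 (w): row=1 col=4 char='r'
After 4 (l): row=1 col=5 char='o'
After 5 ($): row=1 col=12 char='e'
After 6 (h): row=1 col=11 char='r'

Answer: r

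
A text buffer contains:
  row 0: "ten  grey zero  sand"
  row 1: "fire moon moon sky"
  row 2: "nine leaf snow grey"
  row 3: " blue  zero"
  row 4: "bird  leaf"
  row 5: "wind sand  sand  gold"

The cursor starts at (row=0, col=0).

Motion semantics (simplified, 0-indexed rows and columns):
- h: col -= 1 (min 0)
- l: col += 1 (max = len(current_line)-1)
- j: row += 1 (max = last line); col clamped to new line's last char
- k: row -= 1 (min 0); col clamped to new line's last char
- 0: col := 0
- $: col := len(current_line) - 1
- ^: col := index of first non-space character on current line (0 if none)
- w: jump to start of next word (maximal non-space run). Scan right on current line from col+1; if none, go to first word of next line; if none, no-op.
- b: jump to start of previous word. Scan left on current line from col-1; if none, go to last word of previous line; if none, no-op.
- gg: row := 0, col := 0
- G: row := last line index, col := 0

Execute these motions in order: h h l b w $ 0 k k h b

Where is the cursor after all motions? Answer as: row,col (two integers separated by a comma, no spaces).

After 1 (h): row=0 col=0 char='t'
After 2 (h): row=0 col=0 char='t'
After 3 (l): row=0 col=1 char='e'
After 4 (b): row=0 col=0 char='t'
After 5 (w): row=0 col=5 char='g'
After 6 ($): row=0 col=19 char='d'
After 7 (0): row=0 col=0 char='t'
After 8 (k): row=0 col=0 char='t'
After 9 (k): row=0 col=0 char='t'
After 10 (h): row=0 col=0 char='t'
After 11 (b): row=0 col=0 char='t'

Answer: 0,0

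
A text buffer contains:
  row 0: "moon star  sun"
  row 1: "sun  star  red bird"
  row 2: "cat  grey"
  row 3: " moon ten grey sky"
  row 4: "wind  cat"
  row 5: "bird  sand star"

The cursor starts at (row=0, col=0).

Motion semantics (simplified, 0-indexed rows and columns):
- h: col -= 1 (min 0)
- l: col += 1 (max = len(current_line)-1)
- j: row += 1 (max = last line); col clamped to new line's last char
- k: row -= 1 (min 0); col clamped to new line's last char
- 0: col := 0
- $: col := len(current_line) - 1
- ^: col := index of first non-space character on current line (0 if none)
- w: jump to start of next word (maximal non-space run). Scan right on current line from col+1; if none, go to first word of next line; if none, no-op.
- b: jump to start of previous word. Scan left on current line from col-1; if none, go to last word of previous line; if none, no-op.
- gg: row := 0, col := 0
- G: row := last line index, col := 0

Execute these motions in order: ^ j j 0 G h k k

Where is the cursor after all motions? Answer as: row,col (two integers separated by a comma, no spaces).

Answer: 3,0

Derivation:
After 1 (^): row=0 col=0 char='m'
After 2 (j): row=1 col=0 char='s'
After 3 (j): row=2 col=0 char='c'
After 4 (0): row=2 col=0 char='c'
After 5 (G): row=5 col=0 char='b'
After 6 (h): row=5 col=0 char='b'
After 7 (k): row=4 col=0 char='w'
After 8 (k): row=3 col=0 char='_'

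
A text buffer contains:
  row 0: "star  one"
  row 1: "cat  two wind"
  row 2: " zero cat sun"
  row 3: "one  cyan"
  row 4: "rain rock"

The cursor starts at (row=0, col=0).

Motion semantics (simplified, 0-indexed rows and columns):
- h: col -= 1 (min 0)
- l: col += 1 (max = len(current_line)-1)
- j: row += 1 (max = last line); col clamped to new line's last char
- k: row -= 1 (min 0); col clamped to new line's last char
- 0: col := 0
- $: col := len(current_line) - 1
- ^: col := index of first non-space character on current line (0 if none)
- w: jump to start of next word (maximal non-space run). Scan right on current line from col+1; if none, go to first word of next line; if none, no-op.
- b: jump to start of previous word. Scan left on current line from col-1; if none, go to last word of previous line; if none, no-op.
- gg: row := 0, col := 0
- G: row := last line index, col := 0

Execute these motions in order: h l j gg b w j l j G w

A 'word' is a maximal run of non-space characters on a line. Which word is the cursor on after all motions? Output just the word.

Answer: rock

Derivation:
After 1 (h): row=0 col=0 char='s'
After 2 (l): row=0 col=1 char='t'
After 3 (j): row=1 col=1 char='a'
After 4 (gg): row=0 col=0 char='s'
After 5 (b): row=0 col=0 char='s'
After 6 (w): row=0 col=6 char='o'
After 7 (j): row=1 col=6 char='w'
After 8 (l): row=1 col=7 char='o'
After 9 (j): row=2 col=7 char='a'
After 10 (G): row=4 col=0 char='r'
After 11 (w): row=4 col=5 char='r'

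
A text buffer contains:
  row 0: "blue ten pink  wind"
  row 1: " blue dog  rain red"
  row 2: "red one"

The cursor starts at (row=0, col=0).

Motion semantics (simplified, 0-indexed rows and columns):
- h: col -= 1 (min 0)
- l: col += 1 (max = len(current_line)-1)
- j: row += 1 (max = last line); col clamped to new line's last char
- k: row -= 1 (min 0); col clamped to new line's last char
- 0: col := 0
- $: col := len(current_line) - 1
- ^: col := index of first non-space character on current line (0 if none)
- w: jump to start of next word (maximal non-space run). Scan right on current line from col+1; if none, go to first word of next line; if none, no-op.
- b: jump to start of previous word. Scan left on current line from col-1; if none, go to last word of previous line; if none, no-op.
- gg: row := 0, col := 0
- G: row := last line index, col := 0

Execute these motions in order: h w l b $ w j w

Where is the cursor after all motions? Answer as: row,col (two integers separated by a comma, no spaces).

After 1 (h): row=0 col=0 char='b'
After 2 (w): row=0 col=5 char='t'
After 3 (l): row=0 col=6 char='e'
After 4 (b): row=0 col=5 char='t'
After 5 ($): row=0 col=18 char='d'
After 6 (w): row=1 col=1 char='b'
After 7 (j): row=2 col=1 char='e'
After 8 (w): row=2 col=4 char='o'

Answer: 2,4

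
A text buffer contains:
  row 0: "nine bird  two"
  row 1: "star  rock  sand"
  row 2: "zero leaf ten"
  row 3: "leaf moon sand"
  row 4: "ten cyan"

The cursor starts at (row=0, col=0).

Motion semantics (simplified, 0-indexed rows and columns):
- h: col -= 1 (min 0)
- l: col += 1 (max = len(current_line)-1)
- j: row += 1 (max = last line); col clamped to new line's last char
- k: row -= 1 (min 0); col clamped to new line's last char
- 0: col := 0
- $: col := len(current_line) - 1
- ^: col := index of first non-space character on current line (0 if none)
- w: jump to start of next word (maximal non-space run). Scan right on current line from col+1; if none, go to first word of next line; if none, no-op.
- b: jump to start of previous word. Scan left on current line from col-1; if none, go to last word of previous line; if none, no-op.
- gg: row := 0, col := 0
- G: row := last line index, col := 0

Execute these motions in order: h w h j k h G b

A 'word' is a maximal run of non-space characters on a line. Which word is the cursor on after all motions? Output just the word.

Answer: sand

Derivation:
After 1 (h): row=0 col=0 char='n'
After 2 (w): row=0 col=5 char='b'
After 3 (h): row=0 col=4 char='_'
After 4 (j): row=1 col=4 char='_'
After 5 (k): row=0 col=4 char='_'
After 6 (h): row=0 col=3 char='e'
After 7 (G): row=4 col=0 char='t'
After 8 (b): row=3 col=10 char='s'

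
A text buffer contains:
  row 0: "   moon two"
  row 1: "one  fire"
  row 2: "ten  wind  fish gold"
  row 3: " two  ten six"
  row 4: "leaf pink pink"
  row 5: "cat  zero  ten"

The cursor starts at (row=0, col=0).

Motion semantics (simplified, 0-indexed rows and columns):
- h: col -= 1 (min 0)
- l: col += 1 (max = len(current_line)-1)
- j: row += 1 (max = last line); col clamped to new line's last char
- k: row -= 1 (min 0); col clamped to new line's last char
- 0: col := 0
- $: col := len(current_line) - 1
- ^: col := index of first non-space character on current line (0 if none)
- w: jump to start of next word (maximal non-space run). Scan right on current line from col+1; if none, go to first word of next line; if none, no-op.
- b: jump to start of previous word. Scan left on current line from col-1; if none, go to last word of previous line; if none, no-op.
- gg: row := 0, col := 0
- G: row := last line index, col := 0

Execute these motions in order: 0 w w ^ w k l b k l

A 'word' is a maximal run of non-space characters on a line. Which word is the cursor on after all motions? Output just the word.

After 1 (0): row=0 col=0 char='_'
After 2 (w): row=0 col=3 char='m'
After 3 (w): row=0 col=8 char='t'
After 4 (^): row=0 col=3 char='m'
After 5 (w): row=0 col=8 char='t'
After 6 (k): row=0 col=8 char='t'
After 7 (l): row=0 col=9 char='w'
After 8 (b): row=0 col=8 char='t'
After 9 (k): row=0 col=8 char='t'
After 10 (l): row=0 col=9 char='w'

Answer: two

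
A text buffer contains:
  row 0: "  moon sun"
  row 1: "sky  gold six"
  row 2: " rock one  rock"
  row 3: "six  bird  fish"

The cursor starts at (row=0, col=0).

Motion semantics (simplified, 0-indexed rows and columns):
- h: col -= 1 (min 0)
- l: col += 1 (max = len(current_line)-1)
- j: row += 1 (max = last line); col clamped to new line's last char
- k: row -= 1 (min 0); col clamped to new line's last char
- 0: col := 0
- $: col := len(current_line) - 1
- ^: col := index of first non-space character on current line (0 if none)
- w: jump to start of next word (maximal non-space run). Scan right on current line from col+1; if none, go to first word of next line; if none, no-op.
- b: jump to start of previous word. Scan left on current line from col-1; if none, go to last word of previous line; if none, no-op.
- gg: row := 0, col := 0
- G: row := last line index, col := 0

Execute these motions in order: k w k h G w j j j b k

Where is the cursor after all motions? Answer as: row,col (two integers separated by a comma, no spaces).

Answer: 2,0

Derivation:
After 1 (k): row=0 col=0 char='_'
After 2 (w): row=0 col=2 char='m'
After 3 (k): row=0 col=2 char='m'
After 4 (h): row=0 col=1 char='_'
After 5 (G): row=3 col=0 char='s'
After 6 (w): row=3 col=5 char='b'
After 7 (j): row=3 col=5 char='b'
After 8 (j): row=3 col=5 char='b'
After 9 (j): row=3 col=5 char='b'
After 10 (b): row=3 col=0 char='s'
After 11 (k): row=2 col=0 char='_'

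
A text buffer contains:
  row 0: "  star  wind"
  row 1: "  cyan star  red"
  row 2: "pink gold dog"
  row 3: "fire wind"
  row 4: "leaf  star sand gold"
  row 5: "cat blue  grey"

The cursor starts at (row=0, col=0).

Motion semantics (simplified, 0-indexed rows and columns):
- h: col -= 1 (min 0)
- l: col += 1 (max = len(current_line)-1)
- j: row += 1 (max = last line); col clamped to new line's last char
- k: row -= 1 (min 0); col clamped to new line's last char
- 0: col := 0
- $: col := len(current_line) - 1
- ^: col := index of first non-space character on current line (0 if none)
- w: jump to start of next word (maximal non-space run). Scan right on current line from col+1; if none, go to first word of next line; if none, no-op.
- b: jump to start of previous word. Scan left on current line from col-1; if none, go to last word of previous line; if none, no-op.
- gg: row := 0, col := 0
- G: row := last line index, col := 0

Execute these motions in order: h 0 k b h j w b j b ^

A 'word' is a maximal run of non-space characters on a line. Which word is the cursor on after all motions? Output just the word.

Answer: cyan

Derivation:
After 1 (h): row=0 col=0 char='_'
After 2 (0): row=0 col=0 char='_'
After 3 (k): row=0 col=0 char='_'
After 4 (b): row=0 col=0 char='_'
After 5 (h): row=0 col=0 char='_'
After 6 (j): row=1 col=0 char='_'
After 7 (w): row=1 col=2 char='c'
After 8 (b): row=0 col=8 char='w'
After 9 (j): row=1 col=8 char='t'
After 10 (b): row=1 col=7 char='s'
After 11 (^): row=1 col=2 char='c'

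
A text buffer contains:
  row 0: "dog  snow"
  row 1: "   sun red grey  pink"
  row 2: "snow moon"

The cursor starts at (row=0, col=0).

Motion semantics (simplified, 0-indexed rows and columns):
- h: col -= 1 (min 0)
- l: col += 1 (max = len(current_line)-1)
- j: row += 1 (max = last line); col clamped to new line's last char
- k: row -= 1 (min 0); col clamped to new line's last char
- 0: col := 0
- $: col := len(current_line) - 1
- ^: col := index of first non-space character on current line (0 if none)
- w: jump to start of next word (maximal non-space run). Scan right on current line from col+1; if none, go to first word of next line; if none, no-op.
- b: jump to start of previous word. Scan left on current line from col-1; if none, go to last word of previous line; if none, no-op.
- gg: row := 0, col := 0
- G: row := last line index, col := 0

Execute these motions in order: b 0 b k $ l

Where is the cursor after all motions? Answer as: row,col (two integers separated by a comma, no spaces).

After 1 (b): row=0 col=0 char='d'
After 2 (0): row=0 col=0 char='d'
After 3 (b): row=0 col=0 char='d'
After 4 (k): row=0 col=0 char='d'
After 5 ($): row=0 col=8 char='w'
After 6 (l): row=0 col=8 char='w'

Answer: 0,8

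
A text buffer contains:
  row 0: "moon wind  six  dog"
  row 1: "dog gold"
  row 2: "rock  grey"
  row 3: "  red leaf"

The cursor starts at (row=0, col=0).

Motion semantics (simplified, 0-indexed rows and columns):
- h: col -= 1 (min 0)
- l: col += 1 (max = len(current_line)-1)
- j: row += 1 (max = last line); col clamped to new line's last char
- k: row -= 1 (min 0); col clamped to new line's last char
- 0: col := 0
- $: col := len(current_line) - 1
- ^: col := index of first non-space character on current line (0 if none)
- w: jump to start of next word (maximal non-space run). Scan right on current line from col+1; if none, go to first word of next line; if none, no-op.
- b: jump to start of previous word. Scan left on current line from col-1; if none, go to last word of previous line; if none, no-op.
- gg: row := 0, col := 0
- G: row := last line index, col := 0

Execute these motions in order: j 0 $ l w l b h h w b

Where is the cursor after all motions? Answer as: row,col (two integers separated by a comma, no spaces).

After 1 (j): row=1 col=0 char='d'
After 2 (0): row=1 col=0 char='d'
After 3 ($): row=1 col=7 char='d'
After 4 (l): row=1 col=7 char='d'
After 5 (w): row=2 col=0 char='r'
After 6 (l): row=2 col=1 char='o'
After 7 (b): row=2 col=0 char='r'
After 8 (h): row=2 col=0 char='r'
After 9 (h): row=2 col=0 char='r'
After 10 (w): row=2 col=6 char='g'
After 11 (b): row=2 col=0 char='r'

Answer: 2,0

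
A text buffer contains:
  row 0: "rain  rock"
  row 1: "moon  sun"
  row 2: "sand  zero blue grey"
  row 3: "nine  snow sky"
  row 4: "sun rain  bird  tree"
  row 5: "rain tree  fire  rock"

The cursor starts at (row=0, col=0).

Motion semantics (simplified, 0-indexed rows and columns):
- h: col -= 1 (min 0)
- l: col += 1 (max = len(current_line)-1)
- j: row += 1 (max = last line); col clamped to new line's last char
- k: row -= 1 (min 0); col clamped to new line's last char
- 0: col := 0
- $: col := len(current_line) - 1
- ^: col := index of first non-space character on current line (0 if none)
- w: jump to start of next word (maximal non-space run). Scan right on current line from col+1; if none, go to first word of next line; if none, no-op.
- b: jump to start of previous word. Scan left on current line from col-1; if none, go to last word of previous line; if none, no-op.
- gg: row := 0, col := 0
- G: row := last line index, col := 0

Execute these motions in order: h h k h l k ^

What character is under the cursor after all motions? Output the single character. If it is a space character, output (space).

After 1 (h): row=0 col=0 char='r'
After 2 (h): row=0 col=0 char='r'
After 3 (k): row=0 col=0 char='r'
After 4 (h): row=0 col=0 char='r'
After 5 (l): row=0 col=1 char='a'
After 6 (k): row=0 col=1 char='a'
After 7 (^): row=0 col=0 char='r'

Answer: r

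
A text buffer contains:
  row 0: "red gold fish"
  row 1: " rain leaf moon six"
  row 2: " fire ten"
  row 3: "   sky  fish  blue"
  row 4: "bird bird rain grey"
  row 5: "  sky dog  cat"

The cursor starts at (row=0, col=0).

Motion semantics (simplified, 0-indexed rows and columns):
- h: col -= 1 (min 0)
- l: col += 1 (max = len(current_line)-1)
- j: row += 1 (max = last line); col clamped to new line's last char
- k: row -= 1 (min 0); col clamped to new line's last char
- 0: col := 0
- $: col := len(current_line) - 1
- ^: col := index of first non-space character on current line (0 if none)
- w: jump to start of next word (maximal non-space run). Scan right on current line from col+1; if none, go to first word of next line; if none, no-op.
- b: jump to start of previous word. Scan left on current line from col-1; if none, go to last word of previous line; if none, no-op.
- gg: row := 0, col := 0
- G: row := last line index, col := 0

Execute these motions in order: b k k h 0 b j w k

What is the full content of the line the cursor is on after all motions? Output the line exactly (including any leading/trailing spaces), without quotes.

Answer: red gold fish

Derivation:
After 1 (b): row=0 col=0 char='r'
After 2 (k): row=0 col=0 char='r'
After 3 (k): row=0 col=0 char='r'
After 4 (h): row=0 col=0 char='r'
After 5 (0): row=0 col=0 char='r'
After 6 (b): row=0 col=0 char='r'
After 7 (j): row=1 col=0 char='_'
After 8 (w): row=1 col=1 char='r'
After 9 (k): row=0 col=1 char='e'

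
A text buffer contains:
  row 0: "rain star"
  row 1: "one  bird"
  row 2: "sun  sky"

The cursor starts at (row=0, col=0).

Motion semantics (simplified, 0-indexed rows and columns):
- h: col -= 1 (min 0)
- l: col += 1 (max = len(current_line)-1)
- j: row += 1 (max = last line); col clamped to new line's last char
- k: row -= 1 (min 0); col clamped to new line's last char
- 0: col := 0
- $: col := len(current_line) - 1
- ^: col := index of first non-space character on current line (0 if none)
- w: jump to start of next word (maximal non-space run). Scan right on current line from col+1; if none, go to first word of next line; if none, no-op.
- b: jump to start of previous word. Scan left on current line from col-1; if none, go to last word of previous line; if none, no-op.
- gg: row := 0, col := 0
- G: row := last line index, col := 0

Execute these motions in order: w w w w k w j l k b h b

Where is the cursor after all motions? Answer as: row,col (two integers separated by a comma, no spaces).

Answer: 1,0

Derivation:
After 1 (w): row=0 col=5 char='s'
After 2 (w): row=1 col=0 char='o'
After 3 (w): row=1 col=5 char='b'
After 4 (w): row=2 col=0 char='s'
After 5 (k): row=1 col=0 char='o'
After 6 (w): row=1 col=5 char='b'
After 7 (j): row=2 col=5 char='s'
After 8 (l): row=2 col=6 char='k'
After 9 (k): row=1 col=6 char='i'
After 10 (b): row=1 col=5 char='b'
After 11 (h): row=1 col=4 char='_'
After 12 (b): row=1 col=0 char='o'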